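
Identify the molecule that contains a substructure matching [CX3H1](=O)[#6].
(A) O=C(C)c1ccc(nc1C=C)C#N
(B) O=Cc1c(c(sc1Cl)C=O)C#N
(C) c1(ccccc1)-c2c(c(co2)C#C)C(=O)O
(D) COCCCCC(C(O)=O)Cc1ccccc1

B

[CX3H1](=O)[#6] describes an sp2 carbon with one H, double-bonded to O and single-bonded to carbon (an aldehyde).
(A) has an acetyl/ketone group (-C(=O)CH3) but the carbonyl carbon has H0 (two carbon neighbours), not H1.
(B) contains an aldehyde (-CHO), which satisfies every atom and bond constraint.
(C) has a carboxylic acid group (-C(=O)OH) but the carbonyl carbon has H0 and is bonded to O, not H1.
(D) has a carboxylic acid group (-C(=O)OH) but the carbonyl carbon has H0 and is bonded to O, not H1.
So the answer is (B).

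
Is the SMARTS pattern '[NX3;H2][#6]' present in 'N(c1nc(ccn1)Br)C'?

The pattern [NX3;H2][#6] describes a trivalent nitrogen with two H attached to carbon — a primary amine.
The closest candidate here is an N-methylamino group (-NHCH3), but the nitrogen bears two carbons and only one H (H1), not H2. No other fragment satisfies the full query, so there is no match.

No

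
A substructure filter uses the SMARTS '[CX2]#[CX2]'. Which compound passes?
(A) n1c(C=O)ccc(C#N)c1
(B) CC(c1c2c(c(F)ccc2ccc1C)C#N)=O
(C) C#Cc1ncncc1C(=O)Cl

C

[CX2]#[CX2] describes a carbon-carbon triple bond (an alkyne).
(A) has a nitrile (-C#N) but the triple bond is C#N, not C#C.
(B) has a nitrile (-C#N) but the triple bond is C#N, not C#C.
(C) contains an ethynyl group (-C#CH), which satisfies every atom and bond constraint.
So the answer is (C).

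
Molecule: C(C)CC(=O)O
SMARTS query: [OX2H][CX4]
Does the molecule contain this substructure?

The pattern [OX2H][CX4] describes a hydroxyl oxygen bound to an sp3 (X4) carbon — an aliphatic alcohol.
The closest candidate here is a carboxylic acid group (-C(=O)OH), but the -OH is on a CX3 carbonyl carbon, not a CX4 carbon. No other fragment satisfies the full query, so there is no match.

No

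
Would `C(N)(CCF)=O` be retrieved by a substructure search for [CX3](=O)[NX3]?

The pattern [CX3](=O)[NX3] describes a carbonyl carbon bonded to a trivalent nitrogen — an amide.
The molecule carries a primary amide (-C(=O)NH2), whose atoms satisfy every constraint of the query, so the pattern matches.

Yes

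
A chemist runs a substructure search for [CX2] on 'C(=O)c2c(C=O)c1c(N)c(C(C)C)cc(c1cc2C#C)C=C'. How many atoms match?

2

The query [CX2] means: C with X2: aliphatic carbon with exactly 2 total connections.
Check the 22 heavy atoms by environment: 10× c (aromatic, X3) → no; 4× C (X3) → no; 2× O (X1) → no; 3× C (X4) → no; 2× C (X2) → match; 1× N (X3) → no.
That gives 2 matching atoms.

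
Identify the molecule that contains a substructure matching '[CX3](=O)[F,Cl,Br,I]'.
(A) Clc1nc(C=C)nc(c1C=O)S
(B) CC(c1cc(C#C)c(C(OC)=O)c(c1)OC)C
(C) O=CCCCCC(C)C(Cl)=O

[CX3](=O)[F,Cl,Br,I] describes a carbonyl carbon bonded to a halogen (an acyl halide).
(A) has a chloro substituent but the Cl is not on a carbonyl carbon.
(B) has a methyl-ester group (-C(=O)OCH3) but the carbonyl is bonded to -O-C, not to a halogen.
(C) contains an acyl chloride (-C(=O)Cl), which satisfies every atom and bond constraint.
So the answer is (C).

C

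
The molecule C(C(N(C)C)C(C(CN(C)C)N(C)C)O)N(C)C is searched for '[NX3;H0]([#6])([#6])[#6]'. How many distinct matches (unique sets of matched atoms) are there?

[NX3;H0]([#6])([#6])[#6] is the SMARTS for a tertiary amine: a trivalent nitrogen with no H, bonded to three carbons.
The molecule carries 4 separate instances of a dimethylamino group (-N(CH3)2) meeting every constraint; each maps to a distinct set of atoms, giving 4 matches.

4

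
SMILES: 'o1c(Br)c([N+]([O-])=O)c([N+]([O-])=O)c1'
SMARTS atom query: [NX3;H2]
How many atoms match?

0

Check the 12 heavy atoms by environment: 1× o (aromatic, H0, X2) → no; 1× c (aromatic, H1, X3) → no; 3× c (aromatic, H0, X3) → no; 2× N (charge +1, H0, X3) → no; 2× O (charge -1, H0, X1) → no; 2× O (H0, X1) → no; 1× Br (H0, X1) → no.
No environment satisfies the query, so 0 matching atoms.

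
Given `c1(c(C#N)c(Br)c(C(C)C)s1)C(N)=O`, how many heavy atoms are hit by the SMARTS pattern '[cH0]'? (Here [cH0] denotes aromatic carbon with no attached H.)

Check the 14 heavy atoms by environment: 1× s (aromatic, H0) → no; 4× c (aromatic, H0) → match; 2× C (H0) → no; 1× N (H0) → no; 1× O (H0) → no; 1× N (H2) → no; 1× Br (H0) → no; 1× C (H1) → no; 2× C (H3) → no.
That gives 4 matching atoms.

4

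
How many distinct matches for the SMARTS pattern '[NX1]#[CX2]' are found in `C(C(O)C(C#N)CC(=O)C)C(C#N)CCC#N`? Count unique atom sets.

3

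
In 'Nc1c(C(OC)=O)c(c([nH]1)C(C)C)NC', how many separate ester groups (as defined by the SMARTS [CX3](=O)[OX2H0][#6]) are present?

1

[CX3](=O)[OX2H0][#6] is the SMARTS for an ester: a carbonyl carbon bonded to an oxygen that is itself bonded to carbon (no H on that O).
Exactly one fragment in the molecule meets all constraints, giving 1 match.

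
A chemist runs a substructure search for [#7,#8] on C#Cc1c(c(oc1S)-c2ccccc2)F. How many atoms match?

The query [#7,#8] means: nitrogen or oxygen (comma = OR).
Check the 15 heavy atoms by environment: 1× o (aromatic) → match; 10× c (aromatic) → no; 2× C → no; 1× F → no; 1× S → no.
That gives 1 matching atom.

1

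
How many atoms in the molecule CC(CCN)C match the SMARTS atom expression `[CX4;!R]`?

5

Check the 6 heavy atoms by environment: 5× C (X4, acyclic) → match; 1× N (X3, acyclic) → no.
That gives 5 matching atoms.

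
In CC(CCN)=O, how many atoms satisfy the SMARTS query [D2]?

The query [D2] means: atom with exactly two heavy-atom neighbours.
Check the 6 heavy atoms by environment: 2× C (D2) → match; 1× C (D3) → no; 1× O (D1) → no; 1× C (D1) → no; 1× N (D1) → no.
That gives 2 matching atoms.

2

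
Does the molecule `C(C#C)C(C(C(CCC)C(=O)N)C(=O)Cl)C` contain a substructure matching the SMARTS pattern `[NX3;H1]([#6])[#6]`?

No

The pattern [NX3;H1]([#6])[#6] describes a trivalent nitrogen with one H, bonded to two carbons — a secondary amine.
The closest candidate here is a primary amide (-C(=O)NH2), but the -C(=O)NH2 nitrogen has H2, not H1. No other fragment satisfies the full query, so there is no match.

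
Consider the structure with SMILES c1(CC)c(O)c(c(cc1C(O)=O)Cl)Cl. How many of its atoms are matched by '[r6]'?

The query [r6] means: r6 matches atoms in a six-membered ring.
Check the 14 heavy atoms by environment: 6× c (aromatic, in 6-ring) → match; 3× C (acyclic) → no; 3× O (acyclic) → no; 2× Cl (acyclic) → no.
That gives 6 matching atoms.

6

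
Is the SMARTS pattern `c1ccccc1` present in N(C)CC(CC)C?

The pattern c1ccccc1 describes six aromatic carbons in a ring — a benzene ring.
The closest candidate here is a methyl group (-CH3), but no six-membered all-carbon aromatic ring is present. No other fragment satisfies the full query, so there is no match.

No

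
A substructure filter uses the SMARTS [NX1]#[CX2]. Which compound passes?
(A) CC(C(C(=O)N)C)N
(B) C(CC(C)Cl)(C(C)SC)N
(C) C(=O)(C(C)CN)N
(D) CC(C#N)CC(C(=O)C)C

D

[NX1]#[CX2] describes a nitrogen triple-bonded to a two-connected carbon (a nitrile).
(A) has a primary amide (-C(=O)NH2) but the nitrogen is NX3, not NX1.
(B) has a primary amino group (-NH2) but the nitrogen is NX3 (three connections), not NX1 triple-bonded.
(C) has a primary amino group (-NH2) but the nitrogen is NX3 (three connections), not NX1 triple-bonded.
(D) contains a nitrile (-C#N), which satisfies every atom and bond constraint.
So the answer is (D).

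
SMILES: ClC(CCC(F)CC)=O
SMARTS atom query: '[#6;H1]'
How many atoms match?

1

The query [#6;H1] means: any carbon bearing exactly one hydrogen.
Check the 9 heavy atoms by environment: 3× C (H2) → no; 1× C (H1) → match; 1× F (H0) → no; 1× C (H0) → no; 1× O (H0) → no; 1× Cl (H0) → no; 1× C (H3) → no.
That gives 1 matching atom.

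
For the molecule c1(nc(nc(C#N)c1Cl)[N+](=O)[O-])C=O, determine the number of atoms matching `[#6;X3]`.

Check the 14 heavy atoms by environment: 2× n (aromatic, X2) → no; 4× c (aromatic, X3) → match; 1× C (X3) → match; 2× O (X1) → no; 1× N (charge +1, X3) → no; 1× O (charge -1, X1) → no; 1× C (X2) → no; 1× N (X1) → no; 1× Cl (X1) → no.
Summing the matching environments: 4 + 1 = 5 matching atoms.

5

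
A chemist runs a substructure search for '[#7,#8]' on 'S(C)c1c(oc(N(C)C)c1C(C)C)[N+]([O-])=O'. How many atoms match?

5

The query [#7,#8] means: nitrogen or oxygen (comma = OR).
Check the 16 heavy atoms by environment: 1× o (aromatic) → match; 4× c (aromatic) → no; 1× N → match; 6× C → no; 1× S → no; 1× N (charge +1) → match; 1× O (charge -1) → match; 1× O → match.
Summing the matching environments: 1 + 1 + 1 + 1 + 1 = 5 matching atoms.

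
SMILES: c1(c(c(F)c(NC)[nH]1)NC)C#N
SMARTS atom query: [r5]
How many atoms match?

5

The query [r5] means: r5 matches atoms in a five-membered ring.
Check the 12 heavy atoms by environment: 1× n (aromatic, in 5-ring) → match; 4× c (aromatic, in 5-ring) → match; 1× F (acyclic) → no; 3× C (acyclic) → no; 3× N (acyclic) → no.
Summing the matching environments: 1 + 4 = 5 matching atoms.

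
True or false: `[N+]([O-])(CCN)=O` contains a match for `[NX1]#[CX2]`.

False

The pattern [NX1]#[CX2] describes a nitrogen triple-bonded to a two-connected carbon — a nitrile.
The closest candidate here is a primary amino group (-NH2), but the nitrogen is NX3 (three connections), not NX1 triple-bonded. No other fragment satisfies the full query, so there is no match.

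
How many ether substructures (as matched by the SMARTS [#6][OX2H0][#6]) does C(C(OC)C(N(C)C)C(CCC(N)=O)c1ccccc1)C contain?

1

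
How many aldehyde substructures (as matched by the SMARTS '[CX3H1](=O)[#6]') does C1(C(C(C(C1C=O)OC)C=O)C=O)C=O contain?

4

[CX3H1](=O)[#6] is the SMARTS for an aldehyde: an sp2 carbon with one H, double-bonded to O and single-bonded to carbon.
The molecule carries 4 separate instances of an aldehyde (-CHO) meeting every constraint; each maps to a distinct set of atoms, giving 4 matches.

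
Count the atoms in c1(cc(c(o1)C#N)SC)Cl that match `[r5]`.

Check the 10 heavy atoms by environment: 1× o (aromatic, in 5-ring) → match; 4× c (aromatic, in 5-ring) → match; 2× C (acyclic) → no; 1× N (acyclic) → no; 1× Cl (acyclic) → no; 1× S (acyclic) → no.
Summing the matching environments: 1 + 4 = 5 matching atoms.

5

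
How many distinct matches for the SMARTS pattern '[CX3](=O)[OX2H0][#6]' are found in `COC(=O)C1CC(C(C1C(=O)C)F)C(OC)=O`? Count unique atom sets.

2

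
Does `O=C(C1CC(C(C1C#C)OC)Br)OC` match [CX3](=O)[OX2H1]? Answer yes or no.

The pattern [CX3](=O)[OX2H1] describes an sp2 carbon double-bonded to O and single-bonded to an -OH oxygen — a carboxylic acid.
The closest candidate here is a methyl-ester group (-C(=O)OCH3), but the singly-bonded O has no H (OX2H0, not OX2H1). No other fragment satisfies the full query, so there is no match.

No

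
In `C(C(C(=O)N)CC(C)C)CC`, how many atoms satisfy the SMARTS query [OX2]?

0

Check the 11 heavy atoms by environment: 8× C (X4) → no; 1× C (X3) → no; 1× O (X1) → no; 1× N (X3) → no.
No environment satisfies the query, so 0 matching atoms.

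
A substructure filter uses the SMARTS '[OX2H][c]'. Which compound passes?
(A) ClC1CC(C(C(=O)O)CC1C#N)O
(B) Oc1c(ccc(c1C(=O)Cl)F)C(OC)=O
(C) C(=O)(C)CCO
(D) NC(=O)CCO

B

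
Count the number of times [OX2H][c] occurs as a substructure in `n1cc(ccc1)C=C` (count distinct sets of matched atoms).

[OX2H][c] is the SMARTS for a phenol: a hydroxyl oxygen attached to an aromatic carbon.
No fragment in the molecule satisfies every constraint, giving 0 matches.

0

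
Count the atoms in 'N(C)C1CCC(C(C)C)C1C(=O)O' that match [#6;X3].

1

The query [#6;X3] means: any carbon (aromatic or not) with three total connections.
Check the 13 heavy atoms by environment: 9× C (X4) → no; 1× C (X3) → match; 1× O (X1) → no; 1× O (X2) → no; 1× N (X3) → no.
That gives 1 matching atom.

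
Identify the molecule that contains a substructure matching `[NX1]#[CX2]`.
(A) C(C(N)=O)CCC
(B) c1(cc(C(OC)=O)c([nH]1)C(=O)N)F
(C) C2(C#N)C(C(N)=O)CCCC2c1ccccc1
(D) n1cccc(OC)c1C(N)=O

C

[NX1]#[CX2] describes a nitrogen triple-bonded to a two-connected carbon (a nitrile).
(A) has a primary amide (-C(=O)NH2) but the nitrogen is NX3, not NX1.
(B) has a primary amide (-C(=O)NH2) but the nitrogen is NX3, not NX1.
(C) contains a nitrile (-C#N), which satisfies every atom and bond constraint.
(D) has a primary amide (-C(=O)NH2) but the nitrogen is NX3, not NX1.
So the answer is (C).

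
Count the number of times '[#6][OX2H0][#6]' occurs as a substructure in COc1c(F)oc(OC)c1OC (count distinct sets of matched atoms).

3

[#6][OX2H0][#6] is the SMARTS for an ether: an aliphatic oxygen bridging two carbons with no H on the oxygen.
The molecule carries 3 separate instances of a methoxy ether (-OCH3) meeting every constraint; each maps to a distinct set of atoms, giving 3 matches.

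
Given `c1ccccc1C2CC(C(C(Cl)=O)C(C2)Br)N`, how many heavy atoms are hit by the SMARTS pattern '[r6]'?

The query [r6] means: r6 matches atoms in a six-membered ring.
Check the 17 heavy atoms by environment: 6× C (in 6-ring) → match; 1× C (acyclic) → no; 1× O (acyclic) → no; 1× Cl (acyclic) → no; 1× Br (acyclic) → no; 1× N (acyclic) → no; 6× c (aromatic, in 6-ring) → match.
Summing the matching environments: 6 + 6 = 12 matching atoms.

12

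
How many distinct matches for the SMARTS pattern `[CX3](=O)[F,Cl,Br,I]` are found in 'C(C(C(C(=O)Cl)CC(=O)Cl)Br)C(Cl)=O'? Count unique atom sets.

3

[CX3](=O)[F,Cl,Br,I] is the SMARTS for an acyl halide: a carbonyl carbon bonded to a halogen.
The molecule carries 3 separate instances of an acyl chloride (-C(=O)Cl) meeting every constraint; each maps to a distinct set of atoms, giving 3 matches.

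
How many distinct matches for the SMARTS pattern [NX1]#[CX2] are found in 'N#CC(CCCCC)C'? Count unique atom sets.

[NX1]#[CX2] is the SMARTS for a nitrile: a nitrogen triple-bonded to a two-connected carbon.
Exactly one fragment in the molecule meets all constraints, giving 1 match.

1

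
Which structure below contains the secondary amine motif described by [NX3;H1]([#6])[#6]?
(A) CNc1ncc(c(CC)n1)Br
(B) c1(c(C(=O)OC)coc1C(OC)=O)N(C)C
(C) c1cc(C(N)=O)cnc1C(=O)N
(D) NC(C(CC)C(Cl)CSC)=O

A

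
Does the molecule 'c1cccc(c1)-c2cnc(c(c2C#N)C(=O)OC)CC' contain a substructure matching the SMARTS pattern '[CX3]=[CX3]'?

No

The pattern [CX3]=[CX3] describes a non-aromatic C=C double bond between two sp2 carbons — an alkene.
The closest candidate here is an ethyl group (-CH2CH3), but its C-C bond is a single bond between CX4 carbons, not CX3=CX3. No other fragment satisfies the full query, so there is no match.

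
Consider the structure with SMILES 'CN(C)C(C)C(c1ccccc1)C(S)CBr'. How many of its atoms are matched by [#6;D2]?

6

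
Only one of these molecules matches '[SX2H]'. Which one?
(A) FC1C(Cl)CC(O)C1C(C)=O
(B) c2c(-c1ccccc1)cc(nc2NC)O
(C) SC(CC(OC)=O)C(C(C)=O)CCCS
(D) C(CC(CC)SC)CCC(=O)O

C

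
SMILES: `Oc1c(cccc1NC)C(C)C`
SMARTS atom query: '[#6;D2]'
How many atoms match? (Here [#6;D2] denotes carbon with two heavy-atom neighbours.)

3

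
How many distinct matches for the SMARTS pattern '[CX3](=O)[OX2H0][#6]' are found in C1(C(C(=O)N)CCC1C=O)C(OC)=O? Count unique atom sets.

[CX3](=O)[OX2H0][#6] is the SMARTS for an ester: a carbonyl carbon bonded to an oxygen that is itself bonded to carbon (no H on that O).
Exactly one fragment in the molecule meets all constraints, giving 1 match.

1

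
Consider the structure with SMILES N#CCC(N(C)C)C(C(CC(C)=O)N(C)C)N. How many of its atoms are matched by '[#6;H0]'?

2

Check the 17 heavy atoms by environment: 2× C (H2) → no; 3× C (H1) → no; 3× N (H0) → no; 5× C (H3) → no; 1× N (H2) → no; 2× C (H0) → match; 1× O (H0) → no.
That gives 2 matching atoms.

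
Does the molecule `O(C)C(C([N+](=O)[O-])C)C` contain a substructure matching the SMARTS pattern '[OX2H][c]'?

No

The pattern [OX2H][c] describes a hydroxyl oxygen attached to an aromatic carbon — a phenol.
The closest candidate here is a methoxy ether (-OCH3), but the oxygen has H0, not H1. No other fragment satisfies the full query, so there is no match.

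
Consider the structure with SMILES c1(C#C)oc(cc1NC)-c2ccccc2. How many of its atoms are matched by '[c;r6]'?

6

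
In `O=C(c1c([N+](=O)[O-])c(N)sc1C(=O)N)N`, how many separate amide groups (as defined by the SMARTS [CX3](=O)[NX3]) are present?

2

[CX3](=O)[NX3] is the SMARTS for an amide: a carbonyl carbon bonded to a trivalent nitrogen.
The molecule carries 2 separate instances of a primary amide (-C(=O)NH2) meeting every constraint; each maps to a distinct set of atoms, giving 2 matches.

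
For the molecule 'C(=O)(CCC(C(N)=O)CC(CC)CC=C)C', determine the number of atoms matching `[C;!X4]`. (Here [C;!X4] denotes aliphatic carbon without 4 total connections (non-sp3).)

4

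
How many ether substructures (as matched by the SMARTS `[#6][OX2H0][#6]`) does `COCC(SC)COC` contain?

2

[#6][OX2H0][#6] is the SMARTS for an ether: an aliphatic oxygen bridging two carbons with no H on the oxygen.
The molecule carries 2 separate instances of a methoxy ether (-OCH3) meeting every constraint; each maps to a distinct set of atoms, giving 2 matches.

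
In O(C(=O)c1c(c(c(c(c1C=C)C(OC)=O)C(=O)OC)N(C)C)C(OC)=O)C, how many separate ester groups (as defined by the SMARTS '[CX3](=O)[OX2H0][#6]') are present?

[CX3](=O)[OX2H0][#6] is the SMARTS for an ester: a carbonyl carbon bonded to an oxygen that is itself bonded to carbon (no H on that O).
The molecule carries 4 separate instances of a methyl-ester group (-C(=O)OCH3) meeting every constraint; each maps to a distinct set of atoms, giving 4 matches.

4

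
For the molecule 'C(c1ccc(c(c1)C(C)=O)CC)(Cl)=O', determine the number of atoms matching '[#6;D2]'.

4

The query [#6;D2] means: any carbon bonded to exactly two heavy atoms.
Check the 14 heavy atoms by environment: 3× c (aromatic, D3) → no; 3× c (aromatic, D2) → match; 2× C (D3) → no; 2× O (D1) → no; 2× C (D1) → no; 1× Cl (D1) → no; 1× C (D2) → match.
Summing the matching environments: 3 + 1 = 4 matching atoms.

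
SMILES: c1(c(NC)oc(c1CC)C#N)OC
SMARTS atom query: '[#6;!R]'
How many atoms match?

The query [#6;!R] means: carbon not in any ring.
Check the 13 heavy atoms by environment: 1× o (aromatic, in 5-ring) → no; 4× c (aromatic, in 5-ring) → no; 1× O (acyclic) → no; 5× C (acyclic) → match; 2× N (acyclic) → no.
That gives 5 matching atoms.

5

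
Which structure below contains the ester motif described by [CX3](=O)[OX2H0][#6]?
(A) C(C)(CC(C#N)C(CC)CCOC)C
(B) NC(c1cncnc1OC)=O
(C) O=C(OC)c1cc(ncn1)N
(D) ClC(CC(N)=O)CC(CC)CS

[CX3](=O)[OX2H0][#6] describes a carbonyl carbon bonded to an oxygen that is itself bonded to carbon (no H on that O) (an ester).
(A) has a methoxy ether (-OCH3) but the ether oxygen is not adjacent to a C=O carbon.
(B) has a methoxy ether (-OCH3) but the ether oxygen is not adjacent to a C=O carbon.
(C) contains a methyl-ester group (-C(=O)OCH3), which satisfies every atom and bond constraint.
(D) has a primary amide (-C(=O)NH2) but the carbonyl is bonded to N, not to an O-C linkage.
So the answer is (C).

C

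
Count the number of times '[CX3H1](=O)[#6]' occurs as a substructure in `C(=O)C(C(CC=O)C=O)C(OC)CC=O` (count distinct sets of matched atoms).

[CX3H1](=O)[#6] is the SMARTS for an aldehyde: an sp2 carbon with one H, double-bonded to O and single-bonded to carbon.
The molecule carries 4 separate instances of an aldehyde (-CHO) meeting every constraint; each maps to a distinct set of atoms, giving 4 matches.

4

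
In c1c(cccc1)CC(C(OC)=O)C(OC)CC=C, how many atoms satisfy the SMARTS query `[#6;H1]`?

8

The query [#6;H1] means: any carbon bearing exactly one hydrogen.
Check the 18 heavy atoms by environment: 3× C (H2) → no; 3× C (H1) → match; 1× C (H0) → no; 3× O (H0) → no; 2× C (H3) → no; 1× c (aromatic, H0) → no; 5× c (aromatic, H1) → match.
Summing the matching environments: 3 + 5 = 8 matching atoms.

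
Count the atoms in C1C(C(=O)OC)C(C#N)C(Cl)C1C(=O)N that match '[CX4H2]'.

1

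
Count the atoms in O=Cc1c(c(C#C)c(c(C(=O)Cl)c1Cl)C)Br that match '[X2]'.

2

The query [X2] means: any atom with exactly two total connections (bonds + H).
Check the 16 heavy atoms by environment: 6× c (aromatic, X3) → no; 2× C (X2) → match; 2× C (X3) → no; 2× O (X1) → no; 1× C (X4) → no; 2× Cl (X1) → no; 1× Br (X1) → no.
That gives 2 matching atoms.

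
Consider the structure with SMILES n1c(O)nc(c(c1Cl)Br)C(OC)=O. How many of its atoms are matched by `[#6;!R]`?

Check the 13 heavy atoms by environment: 2× n (aromatic, in 6-ring) → no; 4× c (aromatic, in 6-ring) → no; 2× C (acyclic) → match; 3× O (acyclic) → no; 1× Cl (acyclic) → no; 1× Br (acyclic) → no.
That gives 2 matching atoms.

2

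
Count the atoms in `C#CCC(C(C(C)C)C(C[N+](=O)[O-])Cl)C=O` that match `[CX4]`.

Check the 16 heavy atoms by environment: 8× C (X4) → match; 1× N (charge +1, X3) → no; 1× O (charge -1, X1) → no; 2× O (X1) → no; 2× C (X2) → no; 1× C (X3) → no; 1× Cl (X1) → no.
That gives 8 matching atoms.

8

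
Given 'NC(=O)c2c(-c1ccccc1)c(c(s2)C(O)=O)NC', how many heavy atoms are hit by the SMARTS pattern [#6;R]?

10

The query [#6;R] means: carbon that is part of a ring.
Check the 19 heavy atoms by environment: 1× s (aromatic, in 5-ring) → no; 4× c (aromatic, in 5-ring) → match; 3× C (acyclic) → no; 3× O (acyclic) → no; 2× N (acyclic) → no; 6× c (aromatic, in 6-ring) → match.
Summing the matching environments: 4 + 6 = 10 matching atoms.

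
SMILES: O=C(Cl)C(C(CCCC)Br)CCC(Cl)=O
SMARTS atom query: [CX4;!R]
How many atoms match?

The query [CX4;!R] means: aliphatic carbon with four total connections, not in a ring.
Check the 15 heavy atoms by environment: 8× C (X4, acyclic) → match; 2× C (X3, acyclic) → no; 2× O (X1, acyclic) → no; 2× Cl (X1, acyclic) → no; 1× Br (X1, acyclic) → no.
That gives 8 matching atoms.

8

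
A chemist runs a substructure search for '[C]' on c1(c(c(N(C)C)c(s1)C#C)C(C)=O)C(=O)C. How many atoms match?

8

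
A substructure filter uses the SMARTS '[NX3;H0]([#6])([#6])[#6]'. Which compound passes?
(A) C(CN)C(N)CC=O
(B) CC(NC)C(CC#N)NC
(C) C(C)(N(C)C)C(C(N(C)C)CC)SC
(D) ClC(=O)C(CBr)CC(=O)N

C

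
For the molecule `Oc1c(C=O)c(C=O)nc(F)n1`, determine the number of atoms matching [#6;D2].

Check the 12 heavy atoms by environment: 2× n (aromatic, D2) → no; 4× c (aromatic, D3) → no; 2× C (D2) → match; 3× O (D1) → no; 1× F (D1) → no.
That gives 2 matching atoms.

2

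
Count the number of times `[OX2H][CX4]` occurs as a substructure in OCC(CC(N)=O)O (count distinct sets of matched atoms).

2

[OX2H][CX4] is the SMARTS for an aliphatic alcohol: a hydroxyl oxygen bound to an sp3 (X4) carbon.
The molecule carries 2 separate instances of a hydroxyl group (-OH) meeting every constraint; each maps to a distinct set of atoms, giving 2 matches.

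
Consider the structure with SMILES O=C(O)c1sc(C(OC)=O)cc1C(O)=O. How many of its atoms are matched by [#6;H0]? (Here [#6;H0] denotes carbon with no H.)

6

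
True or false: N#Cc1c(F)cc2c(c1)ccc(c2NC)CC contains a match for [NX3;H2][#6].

The pattern [NX3;H2][#6] describes a trivalent nitrogen with two H attached to carbon — a primary amine.
The closest candidate here is a nitrile (-C#N), but the nitrogen is NX1 (triple-bonded), not NX3 with two H. No other fragment satisfies the full query, so there is no match.

False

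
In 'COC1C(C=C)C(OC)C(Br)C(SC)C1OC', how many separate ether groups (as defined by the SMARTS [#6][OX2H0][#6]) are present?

[#6][OX2H0][#6] is the SMARTS for an ether: an aliphatic oxygen bridging two carbons with no H on the oxygen.
The molecule carries 3 separate instances of a methoxy ether (-OCH3) meeting every constraint; each maps to a distinct set of atoms, giving 3 matches.

3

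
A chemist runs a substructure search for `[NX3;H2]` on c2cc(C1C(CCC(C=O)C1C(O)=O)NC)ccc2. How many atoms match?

Check the 19 heavy atoms by environment: 4× C (H1, X4) → no; 2× C (H2, X4) → no; 1× C (H1, X3) → no; 2× O (H0, X1) → no; 1× c (aromatic, H0, X3) → no; 5× c (aromatic, H1, X3) → no; 1× C (H0, X3) → no; 1× O (H1, X2) → no; 1× N (H1, X3) → no; 1× C (H3, X4) → no.
No environment satisfies the query, so 0 matching atoms.

0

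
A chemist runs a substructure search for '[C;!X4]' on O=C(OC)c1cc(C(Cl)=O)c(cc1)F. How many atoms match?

2

Check the 14 heavy atoms by environment: 6× c (aromatic, X3) → no; 1× F (X1) → no; 2× C (X3) → match; 2× O (X1) → no; 1× Cl (X1) → no; 1× O (X2) → no; 1× C (X4) → no.
That gives 2 matching atoms.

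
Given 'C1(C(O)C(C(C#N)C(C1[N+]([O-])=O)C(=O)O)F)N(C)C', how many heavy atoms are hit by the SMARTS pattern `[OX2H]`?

The query [OX2H] means: aliphatic oxygen with two connections, one of which is H — an -OH oxygen.
Check the 19 heavy atoms by environment: 6× C (H1, X4) → no; 2× O (H1, X2) → match; 1× F (H0, X1) → no; 1× C (H0, X3) → no; 2× O (H0, X1) → no; 1× C (H0, X2) → no; 1× N (H0, X1) → no; 1× N (charge +1, H0, X3) → no; 1× O (charge -1, H0, X1) → no; 1× N (H0, X3) → no; 2× C (H3, X4) → no.
That gives 2 matching atoms.

2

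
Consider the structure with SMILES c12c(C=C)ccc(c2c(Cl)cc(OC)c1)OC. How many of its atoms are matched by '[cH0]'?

Check the 17 heavy atoms by environment: 6× c (aromatic, H0) → match; 4× c (aromatic, H1) → no; 2× O (H0) → no; 2× C (H3) → no; 1× Cl (H0) → no; 1× C (H1) → no; 1× C (H2) → no.
That gives 6 matching atoms.

6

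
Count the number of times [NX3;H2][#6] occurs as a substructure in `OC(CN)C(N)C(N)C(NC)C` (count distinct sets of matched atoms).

[NX3;H2][#6] is the SMARTS for a primary amine: a trivalent nitrogen with two H attached to carbon.
The molecule carries 3 separate instances of a primary amino group (-NH2) meeting every constraint; each maps to a distinct set of atoms, giving 3 matches.

3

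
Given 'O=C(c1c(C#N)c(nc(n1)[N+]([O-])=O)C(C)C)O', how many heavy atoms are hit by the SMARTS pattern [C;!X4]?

2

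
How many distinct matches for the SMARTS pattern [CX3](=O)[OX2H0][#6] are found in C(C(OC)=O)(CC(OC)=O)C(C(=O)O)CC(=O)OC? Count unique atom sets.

[CX3](=O)[OX2H0][#6] is the SMARTS for an ester: a carbonyl carbon bonded to an oxygen that is itself bonded to carbon (no H on that O).
The molecule carries 3 separate instances of a methyl-ester group (-C(=O)OCH3) meeting every constraint; each maps to a distinct set of atoms, giving 3 matches.

3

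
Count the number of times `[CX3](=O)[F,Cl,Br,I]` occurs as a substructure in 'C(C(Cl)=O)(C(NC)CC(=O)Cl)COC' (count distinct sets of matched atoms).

2

[CX3](=O)[F,Cl,Br,I] is the SMARTS for an acyl halide: a carbonyl carbon bonded to a halogen.
The molecule carries 2 separate instances of an acyl chloride (-C(=O)Cl) meeting every constraint; each maps to a distinct set of atoms, giving 2 matches.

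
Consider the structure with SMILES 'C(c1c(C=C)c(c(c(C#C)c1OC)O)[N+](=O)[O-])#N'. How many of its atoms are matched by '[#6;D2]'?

3

The query [#6;D2] means: any carbon bonded to exactly two heavy atoms.
Check the 18 heavy atoms by environment: 6× c (aromatic, D3) → no; 3× C (D2) → match; 3× C (D1) → no; 1× O (D2) → no; 1× N (charge +1, D3) → no; 1× O (charge -1, D1) → no; 2× O (D1) → no; 1× N (D1) → no.
That gives 3 matching atoms.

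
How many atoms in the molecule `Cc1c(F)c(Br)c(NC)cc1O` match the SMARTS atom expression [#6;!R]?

2

Check the 12 heavy atoms by environment: 6× c (aromatic, in 6-ring) → no; 1× N (acyclic) → no; 2× C (acyclic) → match; 1× O (acyclic) → no; 1× F (acyclic) → no; 1× Br (acyclic) → no.
That gives 2 matching atoms.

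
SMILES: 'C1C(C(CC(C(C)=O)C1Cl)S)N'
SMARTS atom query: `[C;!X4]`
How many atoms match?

1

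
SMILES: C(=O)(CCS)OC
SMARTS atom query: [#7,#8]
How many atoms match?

Check the 7 heavy atoms by environment: 4× C → no; 1× S → no; 2× O → match.
That gives 2 matching atoms.

2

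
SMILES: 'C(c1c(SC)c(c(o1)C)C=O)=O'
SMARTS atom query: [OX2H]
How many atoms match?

0

The query [OX2H] means: aliphatic oxygen with two connections, one of which is H — an -OH oxygen.
Check the 12 heavy atoms by environment: 1× o (aromatic, H0, X2) → no; 4× c (aromatic, H0, X3) → no; 2× C (H1, X3) → no; 2× O (H0, X1) → no; 1× S (H0, X2) → no; 2× C (H3, X4) → no.
No environment satisfies the query, so 0 matching atoms.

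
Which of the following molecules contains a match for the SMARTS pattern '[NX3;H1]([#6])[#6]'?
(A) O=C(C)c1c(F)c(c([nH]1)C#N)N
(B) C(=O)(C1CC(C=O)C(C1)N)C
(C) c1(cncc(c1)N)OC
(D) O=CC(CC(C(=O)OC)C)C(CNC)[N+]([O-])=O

D

[NX3;H1]([#6])[#6] describes a trivalent nitrogen with one H, bonded to two carbons (a secondary amine).
(A) has a primary amino group (-NH2) but the nitrogen has H2 and only one carbon neighbour.
(B) has a primary amino group (-NH2) but the nitrogen has H2 and only one carbon neighbour.
(C) has a primary amino group (-NH2) but the nitrogen has H2 and only one carbon neighbour.
(D) contains an N-methylamino group (-NHCH3), which satisfies every atom and bond constraint.
So the answer is (D).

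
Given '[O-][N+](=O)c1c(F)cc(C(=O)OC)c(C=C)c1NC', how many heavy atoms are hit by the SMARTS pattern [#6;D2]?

2

The query [#6;D2] means: any carbon bonded to exactly two heavy atoms.
Check the 18 heavy atoms by environment: 1× c (aromatic, D2) → match; 5× c (aromatic, D3) → no; 1× N (charge +1, D3) → no; 1× O (charge -1, D1) → no; 2× O (D1) → no; 1× C (D2) → match; 3× C (D1) → no; 1× C (D3) → no; 1× O (D2) → no; 1× N (D2) → no; 1× F (D1) → no.
Summing the matching environments: 1 + 1 = 2 matching atoms.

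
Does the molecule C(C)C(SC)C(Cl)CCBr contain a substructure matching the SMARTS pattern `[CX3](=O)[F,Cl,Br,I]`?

The pattern [CX3](=O)[F,Cl,Br,I] describes a carbonyl carbon bonded to a halogen — an acyl halide.
The closest candidate here is a chloro substituent, but the Cl is not on a carbonyl carbon. No other fragment satisfies the full query, so there is no match.

No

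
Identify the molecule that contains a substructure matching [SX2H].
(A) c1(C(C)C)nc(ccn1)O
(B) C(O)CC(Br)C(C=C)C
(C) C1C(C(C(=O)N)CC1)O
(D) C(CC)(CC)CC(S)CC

[SX2H] describes an aliphatic sulfur with two connections, one being H (a thiol).
(A) has a hydroxyl group (-OH) but it is an -OH, not an -SH.
(B) has a hydroxyl group (-OH) but it is an -OH, not an -SH.
(C) has a hydroxyl group (-OH) but it is an -OH, not an -SH.
(D) contains a thiol (-SH), which satisfies every atom and bond constraint.
So the answer is (D).

D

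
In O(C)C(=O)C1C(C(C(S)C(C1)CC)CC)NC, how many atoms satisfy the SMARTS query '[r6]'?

The query [r6] means: r6 matches atoms in a six-membered ring.
Check the 17 heavy atoms by environment: 6× C (in 6-ring) → match; 7× C (acyclic) → no; 2× O (acyclic) → no; 1× N (acyclic) → no; 1× S (acyclic) → no.
That gives 6 matching atoms.

6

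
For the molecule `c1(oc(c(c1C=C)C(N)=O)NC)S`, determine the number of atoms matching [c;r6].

0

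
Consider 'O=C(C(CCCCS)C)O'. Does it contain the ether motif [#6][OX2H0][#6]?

The pattern [#6][OX2H0][#6] describes an aliphatic oxygen bridging two carbons with no H on the oxygen — an ether.
The closest candidate here is a carboxylic acid group (-C(=O)OH), but the -OH oxygen has H1; the =O is OX1, not OX2. No other fragment satisfies the full query, so there is no match.

No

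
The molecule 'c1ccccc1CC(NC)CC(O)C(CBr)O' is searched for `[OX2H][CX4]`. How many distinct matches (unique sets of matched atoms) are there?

[OX2H][CX4] is the SMARTS for an aliphatic alcohol: a hydroxyl oxygen bound to an sp3 (X4) carbon.
The molecule carries 2 separate instances of a hydroxyl group (-OH) meeting every constraint; each maps to a distinct set of atoms, giving 2 matches.

2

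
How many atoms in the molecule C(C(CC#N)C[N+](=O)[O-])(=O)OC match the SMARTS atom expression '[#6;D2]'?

3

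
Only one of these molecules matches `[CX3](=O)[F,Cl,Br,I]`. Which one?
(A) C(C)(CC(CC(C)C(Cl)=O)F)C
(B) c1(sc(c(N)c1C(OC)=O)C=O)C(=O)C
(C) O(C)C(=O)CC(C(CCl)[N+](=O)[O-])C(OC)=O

[CX3](=O)[F,Cl,Br,I] describes a carbonyl carbon bonded to a halogen (an acyl halide).
(A) contains an acyl chloride (-C(=O)Cl), which satisfies every atom and bond constraint.
(B) has a methyl-ester group (-C(=O)OCH3) but the carbonyl is bonded to -O-C, not to a halogen.
(C) has a methyl-ester group (-C(=O)OCH3) but the carbonyl is bonded to -O-C, not to a halogen.
So the answer is (A).

A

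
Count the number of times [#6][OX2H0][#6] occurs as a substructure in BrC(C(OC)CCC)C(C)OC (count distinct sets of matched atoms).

2

[#6][OX2H0][#6] is the SMARTS for an ether: an aliphatic oxygen bridging two carbons with no H on the oxygen.
The molecule carries 2 separate instances of a methoxy ether (-OCH3) meeting every constraint; each maps to a distinct set of atoms, giving 2 matches.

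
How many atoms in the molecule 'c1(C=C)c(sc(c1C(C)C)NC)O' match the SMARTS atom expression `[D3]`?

5

The query [D3] means: atom with exactly three heavy-atom neighbours.
Check the 13 heavy atoms by environment: 1× s (aromatic, D2) → no; 4× c (aromatic, D3) → match; 1× O (D1) → no; 1× C (D2) → no; 4× C (D1) → no; 1× N (D2) → no; 1× C (D3) → match.
Summing the matching environments: 4 + 1 = 5 matching atoms.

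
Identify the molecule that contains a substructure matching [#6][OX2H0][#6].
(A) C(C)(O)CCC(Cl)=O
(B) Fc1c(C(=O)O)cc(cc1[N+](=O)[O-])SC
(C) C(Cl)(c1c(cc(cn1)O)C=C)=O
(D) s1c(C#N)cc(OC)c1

[#6][OX2H0][#6] describes an aliphatic oxygen bridging two carbons with no H on the oxygen (an ether).
(A) has a hydroxyl group (-OH) but the oxygen has H1, not H0 bridging two carbons.
(B) has a carboxylic acid group (-C(=O)OH) but the -OH oxygen has H1; the =O is OX1, not OX2.
(C) has a hydroxyl group (-OH) but the oxygen has H1, not H0 bridging two carbons.
(D) contains a methoxy ether (-OCH3), which satisfies every atom and bond constraint.
So the answer is (D).

D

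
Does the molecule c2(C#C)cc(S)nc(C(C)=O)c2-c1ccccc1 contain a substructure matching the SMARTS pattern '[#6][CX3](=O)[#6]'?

The pattern [#6][CX3](=O)[#6] describes a carbonyl carbon (no H) flanked by two carbons — a ketone.
The molecule carries an acetyl/ketone group (-C(=O)CH3), whose atoms satisfy every constraint of the query, so the pattern matches.

Yes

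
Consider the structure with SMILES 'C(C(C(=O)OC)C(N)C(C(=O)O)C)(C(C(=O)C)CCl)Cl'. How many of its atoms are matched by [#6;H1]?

5

The query [#6;H1] means: any carbon bearing exactly one hydrogen.
Check the 20 heavy atoms by environment: 3× C (H3) → no; 5× C (H1) → match; 1× C (H2) → no; 2× Cl (H0) → no; 3× C (H0) → no; 4× O (H0) → no; 1× N (H2) → no; 1× O (H1) → no.
That gives 5 matching atoms.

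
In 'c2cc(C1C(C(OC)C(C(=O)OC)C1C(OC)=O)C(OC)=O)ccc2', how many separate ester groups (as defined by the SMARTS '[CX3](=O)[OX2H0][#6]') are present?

3

[CX3](=O)[OX2H0][#6] is the SMARTS for an ester: a carbonyl carbon bonded to an oxygen that is itself bonded to carbon (no H on that O).
The molecule carries 3 separate instances of a methyl-ester group (-C(=O)OCH3) meeting every constraint; each maps to a distinct set of atoms, giving 3 matches.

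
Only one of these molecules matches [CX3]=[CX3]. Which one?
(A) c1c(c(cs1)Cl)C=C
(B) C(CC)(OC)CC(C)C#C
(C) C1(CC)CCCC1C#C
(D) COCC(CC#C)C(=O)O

A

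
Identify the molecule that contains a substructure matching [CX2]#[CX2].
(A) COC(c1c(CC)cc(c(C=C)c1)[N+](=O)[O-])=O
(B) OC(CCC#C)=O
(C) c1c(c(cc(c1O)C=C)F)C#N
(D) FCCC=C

[CX2]#[CX2] describes a carbon-carbon triple bond (an alkyne).
(A) has a vinyl group (-CH=CH2) but the C=C is a double bond; both carbons are CX3, not CX2.
(B) contains an ethynyl group (-C#CH), which satisfies every atom and bond constraint.
(C) has a vinyl group (-CH=CH2) but the C=C is a double bond; both carbons are CX3, not CX2.
(D) has a vinyl group (-CH=CH2) but the C=C is a double bond; both carbons are CX3, not CX2.
So the answer is (B).

B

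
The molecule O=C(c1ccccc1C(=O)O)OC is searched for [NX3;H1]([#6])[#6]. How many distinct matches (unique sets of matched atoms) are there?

0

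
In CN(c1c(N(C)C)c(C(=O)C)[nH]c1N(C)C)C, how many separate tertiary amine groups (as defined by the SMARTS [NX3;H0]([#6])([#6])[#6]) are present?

3

[NX3;H0]([#6])([#6])[#6] is the SMARTS for a tertiary amine: a trivalent nitrogen with no H, bonded to three carbons.
The molecule carries 3 separate instances of a dimethylamino group (-N(CH3)2) meeting every constraint; each maps to a distinct set of atoms, giving 3 matches.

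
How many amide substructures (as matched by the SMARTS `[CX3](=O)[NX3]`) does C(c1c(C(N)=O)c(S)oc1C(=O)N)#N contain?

2

[CX3](=O)[NX3] is the SMARTS for an amide: a carbonyl carbon bonded to a trivalent nitrogen.
The molecule carries 2 separate instances of a primary amide (-C(=O)NH2) meeting every constraint; each maps to a distinct set of atoms, giving 2 matches.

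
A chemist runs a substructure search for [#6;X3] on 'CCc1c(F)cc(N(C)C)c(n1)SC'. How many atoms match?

5

Check the 14 heavy atoms by environment: 1× n (aromatic, X2) → no; 5× c (aromatic, X3) → match; 1× N (X3) → no; 5× C (X4) → no; 1× F (X1) → no; 1× S (X2) → no.
That gives 5 matching atoms.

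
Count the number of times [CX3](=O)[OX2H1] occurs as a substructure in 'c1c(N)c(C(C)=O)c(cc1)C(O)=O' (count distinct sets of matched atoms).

1

[CX3](=O)[OX2H1] is the SMARTS for a carboxylic acid: an sp2 carbon double-bonded to O and single-bonded to an -OH oxygen.
Exactly one fragment in the molecule meets all constraints, giving 1 match.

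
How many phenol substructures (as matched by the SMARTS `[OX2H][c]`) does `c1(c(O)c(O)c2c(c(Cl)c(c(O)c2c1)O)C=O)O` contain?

[OX2H][c] is the SMARTS for a phenol: a hydroxyl oxygen attached to an aromatic carbon.
The molecule carries 5 separate instances of a hydroxyl group (-OH) meeting every constraint; each maps to a distinct set of atoms, giving 5 matches.

5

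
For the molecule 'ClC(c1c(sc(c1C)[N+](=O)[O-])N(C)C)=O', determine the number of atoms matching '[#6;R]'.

4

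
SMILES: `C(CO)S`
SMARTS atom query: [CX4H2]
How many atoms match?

2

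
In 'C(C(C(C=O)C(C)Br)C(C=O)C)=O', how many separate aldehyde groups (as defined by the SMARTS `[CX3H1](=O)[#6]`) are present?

[CX3H1](=O)[#6] is the SMARTS for an aldehyde: an sp2 carbon with one H, double-bonded to O and single-bonded to carbon.
The molecule carries 3 separate instances of an aldehyde (-CHO) meeting every constraint; each maps to a distinct set of atoms, giving 3 matches.

3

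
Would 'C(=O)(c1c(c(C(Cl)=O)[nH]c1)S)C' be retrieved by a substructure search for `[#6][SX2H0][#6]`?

The pattern [#6][SX2H0][#6] describes an aliphatic sulfur bridging two carbons with no H on the sulfur — a thioether.
The closest candidate here is a thiol (-SH), but the sulfur has H1, not H0 bridging two carbons. No other fragment satisfies the full query, so there is no match.

No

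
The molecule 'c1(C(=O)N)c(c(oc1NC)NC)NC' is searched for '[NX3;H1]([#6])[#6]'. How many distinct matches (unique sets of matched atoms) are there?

[NX3;H1]([#6])[#6] is the SMARTS for a secondary amine: a trivalent nitrogen with one H, bonded to two carbons.
The molecule carries 3 separate instances of an N-methylamino group (-NHCH3) meeting every constraint; each maps to a distinct set of atoms, giving 3 matches.

3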